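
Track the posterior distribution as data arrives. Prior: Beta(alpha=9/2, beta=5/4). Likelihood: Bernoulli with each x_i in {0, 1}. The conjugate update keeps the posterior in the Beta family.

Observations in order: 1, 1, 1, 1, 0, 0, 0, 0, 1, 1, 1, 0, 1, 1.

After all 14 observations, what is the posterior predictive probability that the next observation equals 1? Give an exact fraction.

54/79

obs 1: x=1 → posterior Beta(11/2, 5/4)
obs 2: x=1 → posterior Beta(13/2, 5/4)
obs 3: x=1 → posterior Beta(15/2, 5/4)
obs 4: x=1 → posterior Beta(17/2, 5/4)
obs 5: x=0 → posterior Beta(17/2, 9/4)
obs 6: x=0 → posterior Beta(17/2, 13/4)
obs 7: x=0 → posterior Beta(17/2, 17/4)
obs 8: x=0 → posterior Beta(17/2, 21/4)
obs 9: x=1 → posterior Beta(19/2, 21/4)
obs 10: x=1 → posterior Beta(21/2, 21/4)
obs 11: x=1 → posterior Beta(23/2, 21/4)
obs 12: x=0 → posterior Beta(23/2, 25/4)
obs 13: x=1 → posterior Beta(25/2, 25/4)
obs 14: x=1 → posterior Beta(27/2, 25/4)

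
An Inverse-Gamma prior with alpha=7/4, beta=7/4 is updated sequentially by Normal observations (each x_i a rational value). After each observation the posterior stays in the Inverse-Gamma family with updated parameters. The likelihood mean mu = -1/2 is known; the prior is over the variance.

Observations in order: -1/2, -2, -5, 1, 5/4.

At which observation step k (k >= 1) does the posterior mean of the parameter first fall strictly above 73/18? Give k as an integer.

k = 3

obs 1: x=-1/2 → posterior Inverse-Gamma(9/4, 7/4)
obs 2: x=-2 → posterior Inverse-Gamma(11/4, 23/8)
obs 3: x=-5 → posterior Inverse-Gamma(13/4, 13)
obs 4: x=1 → posterior Inverse-Gamma(15/4, 113/8)
obs 5: x=5/4 → posterior Inverse-Gamma(17/4, 501/32)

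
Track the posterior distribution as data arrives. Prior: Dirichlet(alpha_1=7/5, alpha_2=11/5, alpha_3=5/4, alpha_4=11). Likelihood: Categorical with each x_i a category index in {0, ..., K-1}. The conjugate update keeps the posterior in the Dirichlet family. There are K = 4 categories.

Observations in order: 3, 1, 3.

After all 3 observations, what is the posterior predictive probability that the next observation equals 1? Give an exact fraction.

obs 1: x=3 → posterior Dirichlet(7/5, 11/5, 5/4, 12)
obs 2: x=1 → posterior Dirichlet(7/5, 16/5, 5/4, 12)
obs 3: x=3 → posterior Dirichlet(7/5, 16/5, 5/4, 13)

64/377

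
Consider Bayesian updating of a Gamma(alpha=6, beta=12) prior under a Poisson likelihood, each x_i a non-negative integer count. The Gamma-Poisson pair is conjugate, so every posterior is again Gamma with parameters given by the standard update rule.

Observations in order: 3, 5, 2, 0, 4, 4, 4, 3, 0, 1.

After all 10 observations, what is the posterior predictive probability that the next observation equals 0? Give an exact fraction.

9068298061633453450429559033030337013743616/37608910510519071039902074217516707306379521

obs 1: x=3 → posterior Gamma(9, 13)
obs 2: x=5 → posterior Gamma(14, 14)
obs 3: x=2 → posterior Gamma(16, 15)
obs 4: x=0 → posterior Gamma(16, 16)
obs 5: x=4 → posterior Gamma(20, 17)
obs 6: x=4 → posterior Gamma(24, 18)
obs 7: x=4 → posterior Gamma(28, 19)
obs 8: x=3 → posterior Gamma(31, 20)
obs 9: x=0 → posterior Gamma(31, 21)
obs 10: x=1 → posterior Gamma(32, 22)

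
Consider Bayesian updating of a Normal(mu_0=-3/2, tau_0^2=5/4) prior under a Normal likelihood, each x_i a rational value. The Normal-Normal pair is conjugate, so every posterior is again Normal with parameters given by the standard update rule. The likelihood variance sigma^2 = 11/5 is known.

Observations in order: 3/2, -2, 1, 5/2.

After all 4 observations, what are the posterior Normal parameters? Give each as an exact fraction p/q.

mu_0=1/16, tau_0^2=55/144

obs 1: x=3/2 → posterior Normal(-19/46, 55/69)
obs 2: x=-2 → posterior Normal(-157/188, 55/94)
obs 3: x=1 → posterior Normal(-107/238, 55/119)
obs 4: x=5/2 → posterior Normal(1/16, 55/144)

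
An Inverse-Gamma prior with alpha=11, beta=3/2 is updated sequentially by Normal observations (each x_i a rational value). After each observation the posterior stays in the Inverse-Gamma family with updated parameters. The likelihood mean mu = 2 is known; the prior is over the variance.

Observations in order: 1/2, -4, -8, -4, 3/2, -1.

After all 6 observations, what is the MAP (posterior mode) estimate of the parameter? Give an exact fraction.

obs 1: x=1/2 → posterior Inverse-Gamma(23/2, 21/8)
obs 2: x=-4 → posterior Inverse-Gamma(12, 165/8)
obs 3: x=-8 → posterior Inverse-Gamma(25/2, 565/8)
obs 4: x=-4 → posterior Inverse-Gamma(13, 709/8)
obs 5: x=3/2 → posterior Inverse-Gamma(27/2, 355/4)
obs 6: x=-1 → posterior Inverse-Gamma(14, 373/4)

373/60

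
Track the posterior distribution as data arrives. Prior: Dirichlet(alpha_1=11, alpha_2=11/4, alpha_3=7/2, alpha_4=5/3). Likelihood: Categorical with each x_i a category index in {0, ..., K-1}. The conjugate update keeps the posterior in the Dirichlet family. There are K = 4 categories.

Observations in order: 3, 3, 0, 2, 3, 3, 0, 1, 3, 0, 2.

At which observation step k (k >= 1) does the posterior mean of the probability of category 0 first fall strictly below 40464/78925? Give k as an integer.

obs 1: x=3 → posterior Dirichlet(11, 11/4, 7/2, 8/3)
obs 2: x=3 → posterior Dirichlet(11, 11/4, 7/2, 11/3)
obs 3: x=0 → posterior Dirichlet(12, 11/4, 7/2, 11/3)
obs 4: x=2 → posterior Dirichlet(12, 11/4, 9/2, 11/3)
obs 5: x=3 → posterior Dirichlet(12, 11/4, 9/2, 14/3)
obs 6: x=3 → posterior Dirichlet(12, 11/4, 9/2, 17/3)
obs 7: x=0 → posterior Dirichlet(13, 11/4, 9/2, 17/3)
obs 8: x=1 → posterior Dirichlet(13, 15/4, 9/2, 17/3)
obs 9: x=3 → posterior Dirichlet(13, 15/4, 9/2, 20/3)
obs 10: x=0 → posterior Dirichlet(14, 15/4, 9/2, 20/3)
obs 11: x=2 → posterior Dirichlet(14, 15/4, 11/2, 20/3)

k = 5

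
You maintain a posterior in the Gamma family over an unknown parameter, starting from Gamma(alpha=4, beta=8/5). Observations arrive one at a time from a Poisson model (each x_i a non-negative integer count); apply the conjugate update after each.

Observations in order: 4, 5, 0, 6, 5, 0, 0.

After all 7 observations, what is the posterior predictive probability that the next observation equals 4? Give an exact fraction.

obs 1: x=4 → posterior Gamma(8, 13/5)
obs 2: x=5 → posterior Gamma(13, 18/5)
obs 3: x=0 → posterior Gamma(13, 23/5)
obs 4: x=6 → posterior Gamma(19, 28/5)
obs 5: x=5 → posterior Gamma(24, 33/5)
obs 6: x=0 → posterior Gamma(24, 38/5)
obs 7: x=0 → posterior Gamma(24, 43/5)

324344331482749452730577919754448554162703125/2199686992541615693881650794151755534265483264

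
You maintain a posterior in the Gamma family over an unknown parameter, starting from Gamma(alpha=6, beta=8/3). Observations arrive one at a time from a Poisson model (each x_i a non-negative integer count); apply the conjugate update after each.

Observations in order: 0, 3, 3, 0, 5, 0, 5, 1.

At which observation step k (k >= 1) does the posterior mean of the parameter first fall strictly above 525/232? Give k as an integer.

k = 7

obs 1: x=0 → posterior Gamma(6, 11/3)
obs 2: x=3 → posterior Gamma(9, 14/3)
obs 3: x=3 → posterior Gamma(12, 17/3)
obs 4: x=0 → posterior Gamma(12, 20/3)
obs 5: x=5 → posterior Gamma(17, 23/3)
obs 6: x=0 → posterior Gamma(17, 26/3)
obs 7: x=5 → posterior Gamma(22, 29/3)
obs 8: x=1 → posterior Gamma(23, 32/3)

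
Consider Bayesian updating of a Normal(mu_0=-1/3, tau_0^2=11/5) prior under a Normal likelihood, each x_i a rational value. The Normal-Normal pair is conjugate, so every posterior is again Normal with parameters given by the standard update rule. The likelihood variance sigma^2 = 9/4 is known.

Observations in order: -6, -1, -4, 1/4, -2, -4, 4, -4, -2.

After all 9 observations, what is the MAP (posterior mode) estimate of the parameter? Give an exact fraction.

-40/21

obs 1: x=-6 → posterior Normal(-279/89, 99/89)
obs 2: x=-1 → posterior Normal(-17/7, 99/133)
obs 3: x=-4 → posterior Normal(-499/177, 33/59)
obs 4: x=1/4 → posterior Normal(-488/221, 99/221)
obs 5: x=-2 → posterior Normal(-576/265, 99/265)
obs 6: x=-4 → posterior Normal(-752/309, 33/103)
obs 7: x=4 → posterior Normal(-576/353, 99/353)
obs 8: x=-4 → posterior Normal(-752/397, 99/397)
obs 9: x=-2 → posterior Normal(-40/21, 11/49)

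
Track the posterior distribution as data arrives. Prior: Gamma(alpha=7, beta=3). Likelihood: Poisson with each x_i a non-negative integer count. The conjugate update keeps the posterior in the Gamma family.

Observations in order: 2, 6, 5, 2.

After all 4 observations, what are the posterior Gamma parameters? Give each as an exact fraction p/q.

obs 1: x=2 → posterior Gamma(9, 4)
obs 2: x=6 → posterior Gamma(15, 5)
obs 3: x=5 → posterior Gamma(20, 6)
obs 4: x=2 → posterior Gamma(22, 7)

alpha=22, beta=7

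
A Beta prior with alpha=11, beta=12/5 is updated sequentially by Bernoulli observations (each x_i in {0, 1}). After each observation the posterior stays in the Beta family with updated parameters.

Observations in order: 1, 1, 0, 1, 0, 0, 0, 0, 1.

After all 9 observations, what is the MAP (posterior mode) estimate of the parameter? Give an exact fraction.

obs 1: x=1 → posterior Beta(12, 12/5)
obs 2: x=1 → posterior Beta(13, 12/5)
obs 3: x=0 → posterior Beta(13, 17/5)
obs 4: x=1 → posterior Beta(14, 17/5)
obs 5: x=0 → posterior Beta(14, 22/5)
obs 6: x=0 → posterior Beta(14, 27/5)
obs 7: x=0 → posterior Beta(14, 32/5)
obs 8: x=0 → posterior Beta(14, 37/5)
obs 9: x=1 → posterior Beta(15, 37/5)

35/51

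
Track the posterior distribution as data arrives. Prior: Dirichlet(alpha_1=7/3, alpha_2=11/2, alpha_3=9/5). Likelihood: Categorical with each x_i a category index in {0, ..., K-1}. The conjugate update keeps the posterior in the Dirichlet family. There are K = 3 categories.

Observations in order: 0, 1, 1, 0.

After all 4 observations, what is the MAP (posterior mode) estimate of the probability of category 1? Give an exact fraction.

195/319

obs 1: x=0 → posterior Dirichlet(10/3, 11/2, 9/5)
obs 2: x=1 → posterior Dirichlet(10/3, 13/2, 9/5)
obs 3: x=1 → posterior Dirichlet(10/3, 15/2, 9/5)
obs 4: x=0 → posterior Dirichlet(13/3, 15/2, 9/5)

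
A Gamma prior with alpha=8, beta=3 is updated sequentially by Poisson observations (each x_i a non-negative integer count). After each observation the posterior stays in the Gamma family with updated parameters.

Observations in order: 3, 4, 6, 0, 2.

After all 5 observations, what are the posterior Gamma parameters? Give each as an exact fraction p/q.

obs 1: x=3 → posterior Gamma(11, 4)
obs 2: x=4 → posterior Gamma(15, 5)
obs 3: x=6 → posterior Gamma(21, 6)
obs 4: x=0 → posterior Gamma(21, 7)
obs 5: x=2 → posterior Gamma(23, 8)

alpha=23, beta=8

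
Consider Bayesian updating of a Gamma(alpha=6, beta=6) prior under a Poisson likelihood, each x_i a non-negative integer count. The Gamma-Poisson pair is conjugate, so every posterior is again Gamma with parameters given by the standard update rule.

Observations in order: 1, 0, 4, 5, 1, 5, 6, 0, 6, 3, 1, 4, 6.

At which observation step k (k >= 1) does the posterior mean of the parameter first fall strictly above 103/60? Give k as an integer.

k = 6

obs 1: x=1 → posterior Gamma(7, 7)
obs 2: x=0 → posterior Gamma(7, 8)
obs 3: x=4 → posterior Gamma(11, 9)
obs 4: x=5 → posterior Gamma(16, 10)
obs 5: x=1 → posterior Gamma(17, 11)
obs 6: x=5 → posterior Gamma(22, 12)
obs 7: x=6 → posterior Gamma(28, 13)
obs 8: x=0 → posterior Gamma(28, 14)
obs 9: x=6 → posterior Gamma(34, 15)
obs 10: x=3 → posterior Gamma(37, 16)
obs 11: x=1 → posterior Gamma(38, 17)
obs 12: x=4 → posterior Gamma(42, 18)
obs 13: x=6 → posterior Gamma(48, 19)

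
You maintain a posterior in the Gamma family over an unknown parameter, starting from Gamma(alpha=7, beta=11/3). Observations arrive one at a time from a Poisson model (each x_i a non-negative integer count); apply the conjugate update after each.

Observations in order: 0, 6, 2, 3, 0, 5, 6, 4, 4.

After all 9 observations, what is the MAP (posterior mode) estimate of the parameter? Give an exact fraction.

54/19

obs 1: x=0 → posterior Gamma(7, 14/3)
obs 2: x=6 → posterior Gamma(13, 17/3)
obs 3: x=2 → posterior Gamma(15, 20/3)
obs 4: x=3 → posterior Gamma(18, 23/3)
obs 5: x=0 → posterior Gamma(18, 26/3)
obs 6: x=5 → posterior Gamma(23, 29/3)
obs 7: x=6 → posterior Gamma(29, 32/3)
obs 8: x=4 → posterior Gamma(33, 35/3)
obs 9: x=4 → posterior Gamma(37, 38/3)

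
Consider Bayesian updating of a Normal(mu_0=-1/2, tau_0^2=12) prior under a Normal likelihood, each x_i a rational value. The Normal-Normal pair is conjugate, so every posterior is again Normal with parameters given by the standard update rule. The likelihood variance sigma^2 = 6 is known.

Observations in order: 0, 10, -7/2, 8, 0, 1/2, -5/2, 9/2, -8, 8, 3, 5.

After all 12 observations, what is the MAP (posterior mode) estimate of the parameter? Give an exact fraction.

obs 1: x=0 → posterior Normal(-1/6, 4)
obs 2: x=10 → posterior Normal(39/10, 12/5)
obs 3: x=-7/2 → posterior Normal(25/14, 12/7)
obs 4: x=8 → posterior Normal(19/6, 4/3)
obs 5: x=0 → posterior Normal(57/22, 12/11)
obs 6: x=1/2 → posterior Normal(59/26, 12/13)
obs 7: x=-5/2 → posterior Normal(49/30, 4/5)
obs 8: x=9/2 → posterior Normal(67/34, 12/17)
obs 9: x=-8 → posterior Normal(35/38, 12/19)
obs 10: x=8 → posterior Normal(67/42, 4/7)
obs 11: x=3 → posterior Normal(79/46, 12/23)
obs 12: x=5 → posterior Normal(99/50, 12/25)

99/50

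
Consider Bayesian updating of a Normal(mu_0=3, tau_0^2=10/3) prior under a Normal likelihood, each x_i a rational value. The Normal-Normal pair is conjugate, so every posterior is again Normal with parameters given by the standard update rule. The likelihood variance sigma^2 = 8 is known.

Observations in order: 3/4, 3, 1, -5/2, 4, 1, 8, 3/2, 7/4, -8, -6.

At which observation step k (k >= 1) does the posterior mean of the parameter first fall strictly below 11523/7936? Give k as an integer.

k = 10

obs 1: x=3/4 → posterior Normal(159/68, 40/17)
obs 2: x=3 → posterior Normal(219/88, 20/11)
obs 3: x=1 → posterior Normal(239/108, 40/27)
obs 4: x=-5/2 → posterior Normal(189/128, 5/4)
obs 5: x=4 → posterior Normal(269/148, 40/37)
obs 6: x=1 → posterior Normal(289/168, 20/21)
obs 7: x=8 → posterior Normal(449/188, 40/47)
obs 8: x=3/2 → posterior Normal(479/208, 10/13)
obs 9: x=7/4 → posterior Normal(257/114, 40/57)
obs 10: x=-8 → posterior Normal(177/124, 20/31)
obs 11: x=-6 → posterior Normal(117/134, 40/67)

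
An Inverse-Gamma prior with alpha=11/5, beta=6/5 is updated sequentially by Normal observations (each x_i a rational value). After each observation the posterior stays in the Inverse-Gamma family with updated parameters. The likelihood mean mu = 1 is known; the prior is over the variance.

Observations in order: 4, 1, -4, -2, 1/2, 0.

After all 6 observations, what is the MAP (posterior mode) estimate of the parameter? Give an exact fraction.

933/248

obs 1: x=4 → posterior Inverse-Gamma(27/10, 57/10)
obs 2: x=1 → posterior Inverse-Gamma(16/5, 57/10)
obs 3: x=-4 → posterior Inverse-Gamma(37/10, 91/5)
obs 4: x=-2 → posterior Inverse-Gamma(21/5, 227/10)
obs 5: x=1/2 → posterior Inverse-Gamma(47/10, 913/40)
obs 6: x=0 → posterior Inverse-Gamma(26/5, 933/40)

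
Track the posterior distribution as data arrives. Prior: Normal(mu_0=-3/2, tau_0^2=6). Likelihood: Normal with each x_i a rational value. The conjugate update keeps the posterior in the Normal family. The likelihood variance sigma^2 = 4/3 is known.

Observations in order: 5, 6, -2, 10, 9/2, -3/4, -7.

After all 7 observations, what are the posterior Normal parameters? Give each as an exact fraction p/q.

obs 1: x=5 → posterior Normal(42/11, 12/11)
obs 2: x=6 → posterior Normal(24/5, 3/5)
obs 3: x=-2 → posterior Normal(78/29, 12/29)
obs 4: x=10 → posterior Normal(84/19, 6/19)
obs 5: x=9/2 → posterior Normal(417/94, 12/47)
obs 6: x=-3/4 → posterior Normal(807/224, 3/14)
obs 7: x=-7 → posterior Normal(111/52, 12/65)

mu_0=111/52, tau_0^2=12/65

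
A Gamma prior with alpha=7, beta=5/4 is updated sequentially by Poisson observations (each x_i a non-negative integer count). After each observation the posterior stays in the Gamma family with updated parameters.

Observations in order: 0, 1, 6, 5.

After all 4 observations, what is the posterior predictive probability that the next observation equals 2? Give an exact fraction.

8055085957321263884353114848/45474735088646411895751953125

obs 1: x=0 → posterior Gamma(7, 9/4)
obs 2: x=1 → posterior Gamma(8, 13/4)
obs 3: x=6 → posterior Gamma(14, 17/4)
obs 4: x=5 → posterior Gamma(19, 21/4)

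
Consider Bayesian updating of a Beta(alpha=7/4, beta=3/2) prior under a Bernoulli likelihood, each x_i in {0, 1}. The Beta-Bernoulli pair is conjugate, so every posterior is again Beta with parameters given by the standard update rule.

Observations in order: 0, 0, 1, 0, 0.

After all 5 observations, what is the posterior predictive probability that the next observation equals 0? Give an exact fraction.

2/3

obs 1: x=0 → posterior Beta(7/4, 5/2)
obs 2: x=0 → posterior Beta(7/4, 7/2)
obs 3: x=1 → posterior Beta(11/4, 7/2)
obs 4: x=0 → posterior Beta(11/4, 9/2)
obs 5: x=0 → posterior Beta(11/4, 11/2)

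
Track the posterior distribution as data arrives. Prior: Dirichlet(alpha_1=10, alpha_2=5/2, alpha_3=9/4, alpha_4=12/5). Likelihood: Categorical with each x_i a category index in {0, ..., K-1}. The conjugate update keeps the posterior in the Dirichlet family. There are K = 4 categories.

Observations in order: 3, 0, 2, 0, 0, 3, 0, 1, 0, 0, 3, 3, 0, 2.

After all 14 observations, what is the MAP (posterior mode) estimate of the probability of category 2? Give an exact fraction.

65/543

obs 1: x=3 → posterior Dirichlet(10, 5/2, 9/4, 17/5)
obs 2: x=0 → posterior Dirichlet(11, 5/2, 9/4, 17/5)
obs 3: x=2 → posterior Dirichlet(11, 5/2, 13/4, 17/5)
obs 4: x=0 → posterior Dirichlet(12, 5/2, 13/4, 17/5)
obs 5: x=0 → posterior Dirichlet(13, 5/2, 13/4, 17/5)
obs 6: x=3 → posterior Dirichlet(13, 5/2, 13/4, 22/5)
obs 7: x=0 → posterior Dirichlet(14, 5/2, 13/4, 22/5)
obs 8: x=1 → posterior Dirichlet(14, 7/2, 13/4, 22/5)
obs 9: x=0 → posterior Dirichlet(15, 7/2, 13/4, 22/5)
obs 10: x=0 → posterior Dirichlet(16, 7/2, 13/4, 22/5)
obs 11: x=3 → posterior Dirichlet(16, 7/2, 13/4, 27/5)
obs 12: x=3 → posterior Dirichlet(16, 7/2, 13/4, 32/5)
obs 13: x=0 → posterior Dirichlet(17, 7/2, 13/4, 32/5)
obs 14: x=2 → posterior Dirichlet(17, 7/2, 17/4, 32/5)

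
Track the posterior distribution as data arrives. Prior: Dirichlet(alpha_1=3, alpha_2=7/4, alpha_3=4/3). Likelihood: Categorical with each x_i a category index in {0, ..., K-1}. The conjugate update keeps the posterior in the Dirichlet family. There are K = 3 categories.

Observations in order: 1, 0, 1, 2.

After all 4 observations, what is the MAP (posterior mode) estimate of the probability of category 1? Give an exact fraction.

obs 1: x=1 → posterior Dirichlet(3, 11/4, 4/3)
obs 2: x=0 → posterior Dirichlet(4, 11/4, 4/3)
obs 3: x=1 → posterior Dirichlet(4, 15/4, 4/3)
obs 4: x=2 → posterior Dirichlet(4, 15/4, 7/3)

33/85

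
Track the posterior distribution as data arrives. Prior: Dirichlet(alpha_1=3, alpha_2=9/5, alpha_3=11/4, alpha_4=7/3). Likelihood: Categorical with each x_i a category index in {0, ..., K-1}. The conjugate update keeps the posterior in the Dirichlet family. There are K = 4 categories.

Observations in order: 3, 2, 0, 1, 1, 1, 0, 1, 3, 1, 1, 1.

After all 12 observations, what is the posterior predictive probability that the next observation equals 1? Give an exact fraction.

528/1313

obs 1: x=3 → posterior Dirichlet(3, 9/5, 11/4, 10/3)
obs 2: x=2 → posterior Dirichlet(3, 9/5, 15/4, 10/3)
obs 3: x=0 → posterior Dirichlet(4, 9/5, 15/4, 10/3)
obs 4: x=1 → posterior Dirichlet(4, 14/5, 15/4, 10/3)
obs 5: x=1 → posterior Dirichlet(4, 19/5, 15/4, 10/3)
obs 6: x=1 → posterior Dirichlet(4, 24/5, 15/4, 10/3)
obs 7: x=0 → posterior Dirichlet(5, 24/5, 15/4, 10/3)
obs 8: x=1 → posterior Dirichlet(5, 29/5, 15/4, 10/3)
obs 9: x=3 → posterior Dirichlet(5, 29/5, 15/4, 13/3)
obs 10: x=1 → posterior Dirichlet(5, 34/5, 15/4, 13/3)
obs 11: x=1 → posterior Dirichlet(5, 39/5, 15/4, 13/3)
obs 12: x=1 → posterior Dirichlet(5, 44/5, 15/4, 13/3)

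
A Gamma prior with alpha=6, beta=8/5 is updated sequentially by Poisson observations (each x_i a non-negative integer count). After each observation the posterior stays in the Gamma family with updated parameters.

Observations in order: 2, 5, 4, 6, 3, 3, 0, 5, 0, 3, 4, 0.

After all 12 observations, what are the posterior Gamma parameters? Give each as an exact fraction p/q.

obs 1: x=2 → posterior Gamma(8, 13/5)
obs 2: x=5 → posterior Gamma(13, 18/5)
obs 3: x=4 → posterior Gamma(17, 23/5)
obs 4: x=6 → posterior Gamma(23, 28/5)
obs 5: x=3 → posterior Gamma(26, 33/5)
obs 6: x=3 → posterior Gamma(29, 38/5)
obs 7: x=0 → posterior Gamma(29, 43/5)
obs 8: x=5 → posterior Gamma(34, 48/5)
obs 9: x=0 → posterior Gamma(34, 53/5)
obs 10: x=3 → posterior Gamma(37, 58/5)
obs 11: x=4 → posterior Gamma(41, 63/5)
obs 12: x=0 → posterior Gamma(41, 68/5)

alpha=41, beta=68/5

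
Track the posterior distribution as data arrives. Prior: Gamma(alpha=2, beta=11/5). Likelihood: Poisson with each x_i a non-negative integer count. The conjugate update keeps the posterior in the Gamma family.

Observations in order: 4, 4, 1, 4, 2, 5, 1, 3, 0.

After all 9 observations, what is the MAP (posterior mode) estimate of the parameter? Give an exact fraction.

125/56

obs 1: x=4 → posterior Gamma(6, 16/5)
obs 2: x=4 → posterior Gamma(10, 21/5)
obs 3: x=1 → posterior Gamma(11, 26/5)
obs 4: x=4 → posterior Gamma(15, 31/5)
obs 5: x=2 → posterior Gamma(17, 36/5)
obs 6: x=5 → posterior Gamma(22, 41/5)
obs 7: x=1 → posterior Gamma(23, 46/5)
obs 8: x=3 → posterior Gamma(26, 51/5)
obs 9: x=0 → posterior Gamma(26, 56/5)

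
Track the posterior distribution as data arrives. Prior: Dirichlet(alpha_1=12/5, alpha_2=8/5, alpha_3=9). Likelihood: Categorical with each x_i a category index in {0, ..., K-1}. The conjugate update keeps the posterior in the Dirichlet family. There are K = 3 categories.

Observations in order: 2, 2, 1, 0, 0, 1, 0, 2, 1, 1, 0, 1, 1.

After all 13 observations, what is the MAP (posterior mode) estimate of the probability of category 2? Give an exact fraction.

obs 1: x=2 → posterior Dirichlet(12/5, 8/5, 10)
obs 2: x=2 → posterior Dirichlet(12/5, 8/5, 11)
obs 3: x=1 → posterior Dirichlet(12/5, 13/5, 11)
obs 4: x=0 → posterior Dirichlet(17/5, 13/5, 11)
obs 5: x=0 → posterior Dirichlet(22/5, 13/5, 11)
obs 6: x=1 → posterior Dirichlet(22/5, 18/5, 11)
obs 7: x=0 → posterior Dirichlet(27/5, 18/5, 11)
obs 8: x=2 → posterior Dirichlet(27/5, 18/5, 12)
obs 9: x=1 → posterior Dirichlet(27/5, 23/5, 12)
obs 10: x=1 → posterior Dirichlet(27/5, 28/5, 12)
obs 11: x=0 → posterior Dirichlet(32/5, 28/5, 12)
obs 12: x=1 → posterior Dirichlet(32/5, 33/5, 12)
obs 13: x=1 → posterior Dirichlet(32/5, 38/5, 12)

11/23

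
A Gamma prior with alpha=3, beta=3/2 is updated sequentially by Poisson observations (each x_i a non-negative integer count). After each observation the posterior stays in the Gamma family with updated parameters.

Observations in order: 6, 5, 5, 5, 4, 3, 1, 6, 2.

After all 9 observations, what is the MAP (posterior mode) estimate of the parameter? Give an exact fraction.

obs 1: x=6 → posterior Gamma(9, 5/2)
obs 2: x=5 → posterior Gamma(14, 7/2)
obs 3: x=5 → posterior Gamma(19, 9/2)
obs 4: x=5 → posterior Gamma(24, 11/2)
obs 5: x=4 → posterior Gamma(28, 13/2)
obs 6: x=3 → posterior Gamma(31, 15/2)
obs 7: x=1 → posterior Gamma(32, 17/2)
obs 8: x=6 → posterior Gamma(38, 19/2)
obs 9: x=2 → posterior Gamma(40, 21/2)

26/7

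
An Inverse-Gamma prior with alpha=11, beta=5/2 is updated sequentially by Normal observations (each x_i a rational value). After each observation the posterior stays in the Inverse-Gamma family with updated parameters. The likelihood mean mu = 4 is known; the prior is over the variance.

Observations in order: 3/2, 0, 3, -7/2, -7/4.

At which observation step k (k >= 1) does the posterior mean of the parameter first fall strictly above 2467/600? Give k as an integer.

k = 5

obs 1: x=3/2 → posterior Inverse-Gamma(23/2, 45/8)
obs 2: x=0 → posterior Inverse-Gamma(12, 109/8)
obs 3: x=3 → posterior Inverse-Gamma(25/2, 113/8)
obs 4: x=-7/2 → posterior Inverse-Gamma(13, 169/4)
obs 5: x=-7/4 → posterior Inverse-Gamma(27/2, 1881/32)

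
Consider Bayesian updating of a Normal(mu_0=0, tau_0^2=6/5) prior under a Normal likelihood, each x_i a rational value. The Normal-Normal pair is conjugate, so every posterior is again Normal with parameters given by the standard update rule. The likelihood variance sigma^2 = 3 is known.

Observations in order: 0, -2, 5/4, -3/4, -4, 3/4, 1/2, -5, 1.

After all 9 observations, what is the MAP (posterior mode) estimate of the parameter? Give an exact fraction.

-33/46

obs 1: x=0 → posterior Normal(0, 6/7)
obs 2: x=-2 → posterior Normal(-4/9, 2/3)
obs 3: x=5/4 → posterior Normal(-3/22, 6/11)
obs 4: x=-3/4 → posterior Normal(-3/13, 6/13)
obs 5: x=-4 → posterior Normal(-11/15, 2/5)
obs 6: x=3/4 → posterior Normal(-19/34, 6/17)
obs 7: x=1/2 → posterior Normal(-17/38, 6/19)
obs 8: x=-5 → posterior Normal(-37/42, 2/7)
obs 9: x=1 → posterior Normal(-33/46, 6/23)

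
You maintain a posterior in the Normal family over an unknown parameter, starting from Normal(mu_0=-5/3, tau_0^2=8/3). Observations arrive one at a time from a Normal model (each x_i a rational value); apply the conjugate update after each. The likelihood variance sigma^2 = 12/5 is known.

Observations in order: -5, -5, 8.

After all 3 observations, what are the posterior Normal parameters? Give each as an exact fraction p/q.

obs 1: x=-5 → posterior Normal(-65/19, 24/19)
obs 2: x=-5 → posterior Normal(-115/29, 24/29)
obs 3: x=8 → posterior Normal(-35/39, 8/13)

mu_0=-35/39, tau_0^2=8/13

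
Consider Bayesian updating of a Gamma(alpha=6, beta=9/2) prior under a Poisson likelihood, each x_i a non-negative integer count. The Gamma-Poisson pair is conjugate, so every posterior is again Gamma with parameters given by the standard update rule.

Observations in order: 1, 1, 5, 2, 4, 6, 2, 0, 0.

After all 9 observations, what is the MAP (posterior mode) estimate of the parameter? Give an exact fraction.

obs 1: x=1 → posterior Gamma(7, 11/2)
obs 2: x=1 → posterior Gamma(8, 13/2)
obs 3: x=5 → posterior Gamma(13, 15/2)
obs 4: x=2 → posterior Gamma(15, 17/2)
obs 5: x=4 → posterior Gamma(19, 19/2)
obs 6: x=6 → posterior Gamma(25, 21/2)
obs 7: x=2 → posterior Gamma(27, 23/2)
obs 8: x=0 → posterior Gamma(27, 25/2)
obs 9: x=0 → posterior Gamma(27, 27/2)

52/27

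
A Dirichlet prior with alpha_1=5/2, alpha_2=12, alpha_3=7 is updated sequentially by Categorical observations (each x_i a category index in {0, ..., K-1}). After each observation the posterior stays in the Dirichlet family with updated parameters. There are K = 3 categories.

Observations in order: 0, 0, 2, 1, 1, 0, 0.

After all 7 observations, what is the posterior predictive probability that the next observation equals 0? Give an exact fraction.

13/57

obs 1: x=0 → posterior Dirichlet(7/2, 12, 7)
obs 2: x=0 → posterior Dirichlet(9/2, 12, 7)
obs 3: x=2 → posterior Dirichlet(9/2, 12, 8)
obs 4: x=1 → posterior Dirichlet(9/2, 13, 8)
obs 5: x=1 → posterior Dirichlet(9/2, 14, 8)
obs 6: x=0 → posterior Dirichlet(11/2, 14, 8)
obs 7: x=0 → posterior Dirichlet(13/2, 14, 8)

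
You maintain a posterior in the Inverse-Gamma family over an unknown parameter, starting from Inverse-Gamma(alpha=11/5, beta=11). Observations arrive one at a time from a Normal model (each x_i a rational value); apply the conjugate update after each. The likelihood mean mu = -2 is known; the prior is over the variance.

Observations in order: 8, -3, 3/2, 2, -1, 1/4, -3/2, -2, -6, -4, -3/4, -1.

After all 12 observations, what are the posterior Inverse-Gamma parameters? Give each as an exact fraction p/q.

alpha=41/5, beta=1441/16

obs 1: x=8 → posterior Inverse-Gamma(27/10, 61)
obs 2: x=-3 → posterior Inverse-Gamma(16/5, 123/2)
obs 3: x=3/2 → posterior Inverse-Gamma(37/10, 541/8)
obs 4: x=2 → posterior Inverse-Gamma(21/5, 605/8)
obs 5: x=-1 → posterior Inverse-Gamma(47/10, 609/8)
obs 6: x=1/4 → posterior Inverse-Gamma(26/5, 2517/32)
obs 7: x=-3/2 → posterior Inverse-Gamma(57/10, 2521/32)
obs 8: x=-2 → posterior Inverse-Gamma(31/5, 2521/32)
obs 9: x=-6 → posterior Inverse-Gamma(67/10, 2777/32)
obs 10: x=-4 → posterior Inverse-Gamma(36/5, 2841/32)
obs 11: x=-3/4 → posterior Inverse-Gamma(77/10, 1433/16)
obs 12: x=-1 → posterior Inverse-Gamma(41/5, 1441/16)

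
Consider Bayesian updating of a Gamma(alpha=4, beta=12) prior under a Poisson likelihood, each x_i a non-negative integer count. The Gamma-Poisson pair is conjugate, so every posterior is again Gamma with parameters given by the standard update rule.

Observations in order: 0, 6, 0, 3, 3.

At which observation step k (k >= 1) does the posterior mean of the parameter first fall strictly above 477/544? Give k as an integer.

obs 1: x=0 → posterior Gamma(4, 13)
obs 2: x=6 → posterior Gamma(10, 14)
obs 3: x=0 → posterior Gamma(10, 15)
obs 4: x=3 → posterior Gamma(13, 16)
obs 5: x=3 → posterior Gamma(16, 17)

k = 5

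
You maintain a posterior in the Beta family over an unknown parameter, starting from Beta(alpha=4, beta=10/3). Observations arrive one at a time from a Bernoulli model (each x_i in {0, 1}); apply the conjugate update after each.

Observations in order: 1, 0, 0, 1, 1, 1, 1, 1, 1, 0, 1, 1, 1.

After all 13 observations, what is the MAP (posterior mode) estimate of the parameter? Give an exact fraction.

39/55

obs 1: x=1 → posterior Beta(5, 10/3)
obs 2: x=0 → posterior Beta(5, 13/3)
obs 3: x=0 → posterior Beta(5, 16/3)
obs 4: x=1 → posterior Beta(6, 16/3)
obs 5: x=1 → posterior Beta(7, 16/3)
obs 6: x=1 → posterior Beta(8, 16/3)
obs 7: x=1 → posterior Beta(9, 16/3)
obs 8: x=1 → posterior Beta(10, 16/3)
obs 9: x=1 → posterior Beta(11, 16/3)
obs 10: x=0 → posterior Beta(11, 19/3)
obs 11: x=1 → posterior Beta(12, 19/3)
obs 12: x=1 → posterior Beta(13, 19/3)
obs 13: x=1 → posterior Beta(14, 19/3)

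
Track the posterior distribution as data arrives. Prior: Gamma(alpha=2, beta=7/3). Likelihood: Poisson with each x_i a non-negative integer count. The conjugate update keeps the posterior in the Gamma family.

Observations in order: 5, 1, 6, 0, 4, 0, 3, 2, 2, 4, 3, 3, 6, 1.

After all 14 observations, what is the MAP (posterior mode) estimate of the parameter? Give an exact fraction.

obs 1: x=5 → posterior Gamma(7, 10/3)
obs 2: x=1 → posterior Gamma(8, 13/3)
obs 3: x=6 → posterior Gamma(14, 16/3)
obs 4: x=0 → posterior Gamma(14, 19/3)
obs 5: x=4 → posterior Gamma(18, 22/3)
obs 6: x=0 → posterior Gamma(18, 25/3)
obs 7: x=3 → posterior Gamma(21, 28/3)
obs 8: x=2 → posterior Gamma(23, 31/3)
obs 9: x=2 → posterior Gamma(25, 34/3)
obs 10: x=4 → posterior Gamma(29, 37/3)
obs 11: x=3 → posterior Gamma(32, 40/3)
obs 12: x=3 → posterior Gamma(35, 43/3)
obs 13: x=6 → posterior Gamma(41, 46/3)
obs 14: x=1 → posterior Gamma(42, 49/3)

123/49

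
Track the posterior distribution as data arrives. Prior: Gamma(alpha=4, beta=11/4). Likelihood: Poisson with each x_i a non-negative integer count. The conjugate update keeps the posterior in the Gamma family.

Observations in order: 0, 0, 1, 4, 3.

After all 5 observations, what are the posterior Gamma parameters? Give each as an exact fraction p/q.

alpha=12, beta=31/4

obs 1: x=0 → posterior Gamma(4, 15/4)
obs 2: x=0 → posterior Gamma(4, 19/4)
obs 3: x=1 → posterior Gamma(5, 23/4)
obs 4: x=4 → posterior Gamma(9, 27/4)
obs 5: x=3 → posterior Gamma(12, 31/4)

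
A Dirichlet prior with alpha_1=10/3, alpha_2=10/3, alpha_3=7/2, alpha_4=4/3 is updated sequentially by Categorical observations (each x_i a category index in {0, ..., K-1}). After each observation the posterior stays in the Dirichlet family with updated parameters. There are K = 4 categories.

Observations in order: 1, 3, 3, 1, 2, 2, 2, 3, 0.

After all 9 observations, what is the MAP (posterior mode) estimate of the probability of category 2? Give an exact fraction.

1/3

obs 1: x=1 → posterior Dirichlet(10/3, 13/3, 7/2, 4/3)
obs 2: x=3 → posterior Dirichlet(10/3, 13/3, 7/2, 7/3)
obs 3: x=3 → posterior Dirichlet(10/3, 13/3, 7/2, 10/3)
obs 4: x=1 → posterior Dirichlet(10/3, 16/3, 7/2, 10/3)
obs 5: x=2 → posterior Dirichlet(10/3, 16/3, 9/2, 10/3)
obs 6: x=2 → posterior Dirichlet(10/3, 16/3, 11/2, 10/3)
obs 7: x=2 → posterior Dirichlet(10/3, 16/3, 13/2, 10/3)
obs 8: x=3 → posterior Dirichlet(10/3, 16/3, 13/2, 13/3)
obs 9: x=0 → posterior Dirichlet(13/3, 16/3, 13/2, 13/3)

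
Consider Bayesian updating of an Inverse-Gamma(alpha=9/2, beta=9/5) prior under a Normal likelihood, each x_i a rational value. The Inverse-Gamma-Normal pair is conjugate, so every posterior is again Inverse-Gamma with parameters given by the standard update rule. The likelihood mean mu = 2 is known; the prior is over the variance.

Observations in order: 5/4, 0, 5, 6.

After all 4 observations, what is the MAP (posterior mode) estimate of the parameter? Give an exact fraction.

2653/1200

obs 1: x=5/4 → posterior Inverse-Gamma(5, 333/160)
obs 2: x=0 → posterior Inverse-Gamma(11/2, 653/160)
obs 3: x=5 → posterior Inverse-Gamma(6, 1373/160)
obs 4: x=6 → posterior Inverse-Gamma(13/2, 2653/160)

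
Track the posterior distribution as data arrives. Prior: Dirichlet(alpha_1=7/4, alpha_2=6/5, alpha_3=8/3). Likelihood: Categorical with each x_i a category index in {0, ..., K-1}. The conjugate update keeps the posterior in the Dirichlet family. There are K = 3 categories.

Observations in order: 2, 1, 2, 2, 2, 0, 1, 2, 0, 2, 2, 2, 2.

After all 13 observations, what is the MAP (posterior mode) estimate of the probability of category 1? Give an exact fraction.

132/937

obs 1: x=2 → posterior Dirichlet(7/4, 6/5, 11/3)
obs 2: x=1 → posterior Dirichlet(7/4, 11/5, 11/3)
obs 3: x=2 → posterior Dirichlet(7/4, 11/5, 14/3)
obs 4: x=2 → posterior Dirichlet(7/4, 11/5, 17/3)
obs 5: x=2 → posterior Dirichlet(7/4, 11/5, 20/3)
obs 6: x=0 → posterior Dirichlet(11/4, 11/5, 20/3)
obs 7: x=1 → posterior Dirichlet(11/4, 16/5, 20/3)
obs 8: x=2 → posterior Dirichlet(11/4, 16/5, 23/3)
obs 9: x=0 → posterior Dirichlet(15/4, 16/5, 23/3)
obs 10: x=2 → posterior Dirichlet(15/4, 16/5, 26/3)
obs 11: x=2 → posterior Dirichlet(15/4, 16/5, 29/3)
obs 12: x=2 → posterior Dirichlet(15/4, 16/5, 32/3)
obs 13: x=2 → posterior Dirichlet(15/4, 16/5, 35/3)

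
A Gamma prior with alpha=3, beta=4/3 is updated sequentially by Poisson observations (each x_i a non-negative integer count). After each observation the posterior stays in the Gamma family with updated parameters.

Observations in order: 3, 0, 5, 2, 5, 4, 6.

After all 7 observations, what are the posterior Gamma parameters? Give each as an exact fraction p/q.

obs 1: x=3 → posterior Gamma(6, 7/3)
obs 2: x=0 → posterior Gamma(6, 10/3)
obs 3: x=5 → posterior Gamma(11, 13/3)
obs 4: x=2 → posterior Gamma(13, 16/3)
obs 5: x=5 → posterior Gamma(18, 19/3)
obs 6: x=4 → posterior Gamma(22, 22/3)
obs 7: x=6 → posterior Gamma(28, 25/3)

alpha=28, beta=25/3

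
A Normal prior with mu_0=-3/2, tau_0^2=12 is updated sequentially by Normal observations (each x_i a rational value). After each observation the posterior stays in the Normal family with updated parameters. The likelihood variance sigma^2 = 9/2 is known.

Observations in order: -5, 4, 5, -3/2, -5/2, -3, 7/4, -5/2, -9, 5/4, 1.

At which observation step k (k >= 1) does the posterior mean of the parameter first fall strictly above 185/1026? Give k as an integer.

obs 1: x=-5 → posterior Normal(-89/22, 36/11)
obs 2: x=4 → posterior Normal(-25/38, 36/19)
obs 3: x=5 → posterior Normal(55/54, 4/3)
obs 4: x=-3/2 → posterior Normal(31/70, 36/35)
obs 5: x=-5/2 → posterior Normal(-9/86, 36/43)
obs 6: x=-3 → posterior Normal(-19/34, 12/17)
obs 7: x=7/4 → posterior Normal(-29/118, 36/59)
obs 8: x=-5/2 → posterior Normal(-69/134, 36/67)
obs 9: x=-9 → posterior Normal(-71/50, 12/25)
obs 10: x=5/4 → posterior Normal(-193/166, 36/83)
obs 11: x=1 → posterior Normal(-177/182, 36/91)

k = 3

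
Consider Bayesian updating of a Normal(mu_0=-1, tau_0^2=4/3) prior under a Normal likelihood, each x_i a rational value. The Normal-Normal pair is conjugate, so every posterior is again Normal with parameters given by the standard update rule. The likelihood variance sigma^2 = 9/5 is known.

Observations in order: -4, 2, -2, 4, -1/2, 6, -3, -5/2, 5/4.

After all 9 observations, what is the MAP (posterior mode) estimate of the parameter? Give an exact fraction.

obs 1: x=-4 → posterior Normal(-107/47, 36/47)
obs 2: x=2 → posterior Normal(-1, 36/67)
obs 3: x=-2 → posterior Normal(-107/87, 12/29)
obs 4: x=4 → posterior Normal(-27/107, 36/107)
obs 5: x=-1/2 → posterior Normal(-37/127, 36/127)
obs 6: x=6 → posterior Normal(83/147, 12/49)
obs 7: x=-3 → posterior Normal(23/167, 36/167)
obs 8: x=-5/2 → posterior Normal(-27/187, 36/187)
obs 9: x=5/4 → posterior Normal(-2/207, 4/23)

-2/207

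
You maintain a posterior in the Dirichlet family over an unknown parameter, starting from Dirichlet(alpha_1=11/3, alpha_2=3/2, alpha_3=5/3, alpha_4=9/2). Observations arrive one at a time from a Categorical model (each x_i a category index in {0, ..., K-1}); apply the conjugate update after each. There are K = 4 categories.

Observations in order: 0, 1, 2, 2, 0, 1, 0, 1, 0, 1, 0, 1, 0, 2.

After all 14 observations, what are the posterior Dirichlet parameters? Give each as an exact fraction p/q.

obs 1: x=0 → posterior Dirichlet(14/3, 3/2, 5/3, 9/2)
obs 2: x=1 → posterior Dirichlet(14/3, 5/2, 5/3, 9/2)
obs 3: x=2 → posterior Dirichlet(14/3, 5/2, 8/3, 9/2)
obs 4: x=2 → posterior Dirichlet(14/3, 5/2, 11/3, 9/2)
obs 5: x=0 → posterior Dirichlet(17/3, 5/2, 11/3, 9/2)
obs 6: x=1 → posterior Dirichlet(17/3, 7/2, 11/3, 9/2)
obs 7: x=0 → posterior Dirichlet(20/3, 7/2, 11/3, 9/2)
obs 8: x=1 → posterior Dirichlet(20/3, 9/2, 11/3, 9/2)
obs 9: x=0 → posterior Dirichlet(23/3, 9/2, 11/3, 9/2)
obs 10: x=1 → posterior Dirichlet(23/3, 11/2, 11/3, 9/2)
obs 11: x=0 → posterior Dirichlet(26/3, 11/2, 11/3, 9/2)
obs 12: x=1 → posterior Dirichlet(26/3, 13/2, 11/3, 9/2)
obs 13: x=0 → posterior Dirichlet(29/3, 13/2, 11/3, 9/2)
obs 14: x=2 → posterior Dirichlet(29/3, 13/2, 14/3, 9/2)

alpha_1=29/3, alpha_2=13/2, alpha_3=14/3, alpha_4=9/2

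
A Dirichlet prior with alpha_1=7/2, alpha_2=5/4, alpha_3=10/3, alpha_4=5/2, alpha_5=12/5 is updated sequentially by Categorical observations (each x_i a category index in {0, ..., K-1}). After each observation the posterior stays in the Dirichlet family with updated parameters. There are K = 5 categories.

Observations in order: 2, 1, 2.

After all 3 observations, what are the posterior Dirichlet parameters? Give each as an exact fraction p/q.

obs 1: x=2 → posterior Dirichlet(7/2, 5/4, 13/3, 5/2, 12/5)
obs 2: x=1 → posterior Dirichlet(7/2, 9/4, 13/3, 5/2, 12/5)
obs 3: x=2 → posterior Dirichlet(7/2, 9/4, 16/3, 5/2, 12/5)

alpha_1=7/2, alpha_2=9/4, alpha_3=16/3, alpha_4=5/2, alpha_5=12/5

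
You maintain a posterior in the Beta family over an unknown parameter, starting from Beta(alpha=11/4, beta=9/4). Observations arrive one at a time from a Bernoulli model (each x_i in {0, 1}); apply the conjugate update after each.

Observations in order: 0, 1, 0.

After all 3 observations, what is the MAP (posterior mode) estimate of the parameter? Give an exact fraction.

11/24

obs 1: x=0 → posterior Beta(11/4, 13/4)
obs 2: x=1 → posterior Beta(15/4, 13/4)
obs 3: x=0 → posterior Beta(15/4, 17/4)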